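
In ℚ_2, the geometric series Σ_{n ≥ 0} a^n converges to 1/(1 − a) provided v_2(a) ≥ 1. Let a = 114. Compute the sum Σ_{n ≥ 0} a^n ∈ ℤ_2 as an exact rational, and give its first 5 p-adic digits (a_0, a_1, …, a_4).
Σ a^n = 1/(1 − a) = -1/113;  first 5 digits = (1, 1, 1, 1, 0)

v_2(a) = 1 ≥ 1, so the series converges in ℤ_2 to 1/(1 − a) = 1/(1 − 114) = -1/113. Expand this rational in ℤ_2: compute digits iteratively via d_i = x_i mod 2, x_{i+1} = (x_i − d_i)/2. The first 5 digits are (1, 1, 1, 1, 0).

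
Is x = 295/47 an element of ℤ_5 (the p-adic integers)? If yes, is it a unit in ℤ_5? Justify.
x ∈ ℤ_5 but not a unit; v_5(x) = 1 > 0

ℤ_5 = {x ∈ ℚ_5 : v_5(x) ≥ 0} and ℤ_5^× = {x ∈ ℤ_5 : v_5(x) = 0}. Here v_5(295/47) = v_5(num) − v_5(den) = 1; compare against these criteria.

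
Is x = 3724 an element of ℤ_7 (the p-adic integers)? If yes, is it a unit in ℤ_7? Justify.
x ∈ ℤ_7 but not a unit; v_7(x) = 2 > 0

ℤ_7 = {x ∈ ℚ_7 : v_7(x) ≥ 0} and ℤ_7^× = {x ∈ ℤ_7 : v_7(x) = 0}. Here v_7(3724) = v_7(num) − v_7(den) = 2; compare against these criteria.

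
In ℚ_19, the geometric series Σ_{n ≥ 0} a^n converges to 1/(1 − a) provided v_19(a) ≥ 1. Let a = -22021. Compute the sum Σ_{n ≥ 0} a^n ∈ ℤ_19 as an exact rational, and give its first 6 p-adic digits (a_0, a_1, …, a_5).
Σ a^n = 1/(1 − a) = 1/22022;  first 6 digits = (1, 0, 15, 15, 15, 5)

v_19(a) = 2 ≥ 1, so the series converges in ℤ_19 to 1/(1 − a) = 1/(1 − (-22021)) = 1/22022. Expand this rational in ℤ_19: compute digits iteratively via d_i = x_i mod 19, x_{i+1} = (x_i − d_i)/19. The first 6 digits are (1, 0, 15, 15, 15, 5).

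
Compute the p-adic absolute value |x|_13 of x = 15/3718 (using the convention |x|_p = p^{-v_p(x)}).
|15/3718|_13 = 169

Step 1 — compute v_13(x) by factoring powers of 13 out of the numerator and denominator: v_13(15/3718) = -2. Step 2 — apply |x|_p = p^{-v_p(x)} = 13^{2} = 169.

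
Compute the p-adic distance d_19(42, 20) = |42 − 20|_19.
d_19(42, 20) = 1

Step 1 — x − y = 42 − 20 = 22. Step 2 — v_19(22) = 0 (factor: 22 = (19^0 · 22); the sign does not affect v_p). Step 3 — |x − y|_19 = 19^{0} = 1.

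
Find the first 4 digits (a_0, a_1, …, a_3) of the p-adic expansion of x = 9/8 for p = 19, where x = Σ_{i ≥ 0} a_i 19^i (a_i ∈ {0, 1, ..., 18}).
(a_0, …, a_3) = (13, 16, 11, 16)

v_19(9/8) = 0 (numerator and denominator both coprime to 19), so x ∈ ℤ_19^×. Compute digits iteratively via a_i = x_i mod 19, x_{i+1} = (x_i − a_i)/19, with x_0 = x:
  x_0 = 9/8;  a_0 = 13;  x_1 = (x_0 − 13)/19 = -5/8
  x_1 = -5/8;  a_1 = 16;  x_2 = (x_1 − 16)/19 = -7/8
  x_2 = -7/8;  a_2 = 11;  x_3 = (x_2 − 11)/19 = -5/8
  x_3 = -5/8;  a_3 = 16;  x_4 = (x_3 − 16)/19 = -7/8
Digits: (13, 16, 11, 16).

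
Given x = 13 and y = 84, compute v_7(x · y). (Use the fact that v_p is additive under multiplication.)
v_7(1092) = 1

v_p(x) = 0 (factor: 13 = 7^0 · 13); v_p(y) = 1 (factor: 84 = 7^1 · 12). Additivity: v_p(xy) = v_p(x) + v_p(y) = 0 + 1 = 1. (Direct check: xy = 1092 = 7^1 · (156).)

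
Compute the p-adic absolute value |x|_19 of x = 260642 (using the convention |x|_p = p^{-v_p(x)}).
|260642|_19 = 1/130321

Step 1 — compute v_19(x) by factoring powers of 19 out of the numerator and denominator: v_19(260642) = 4. Step 2 — apply |x|_p = p^{-v_p(x)} = 19^{-4} = 1/130321.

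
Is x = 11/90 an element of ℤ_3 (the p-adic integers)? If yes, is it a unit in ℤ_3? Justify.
x ∉ ℤ_3 (v_3(x) = -2 < 0)

ℤ_3 = {x ∈ ℚ_3 : v_3(x) ≥ 0} and ℤ_3^× = {x ∈ ℤ_3 : v_3(x) = 0}. Here v_3(11/90) = v_3(num) − v_3(den) = -2; compare against these criteria.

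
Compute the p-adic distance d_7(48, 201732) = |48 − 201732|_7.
d_7(48, 201732) = 1/16807

Step 1 — x − y = 48 − 201732 = -201684. Step 2 — v_7(-201684) = 5 (factor: -201684 = −(7^5 · 12); the sign does not affect v_p). Step 3 — |x − y|_7 = 7^{-5} = 1/16807.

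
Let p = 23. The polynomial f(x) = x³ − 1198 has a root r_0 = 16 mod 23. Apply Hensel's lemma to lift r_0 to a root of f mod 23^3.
r_2 = 9216 (mod 12167)

Hensel: r_{i+1} = r_i − f(r_i)/f′(r_i) mod 23^{i+2}, where f′(x) = 3x². Iterate:
  r_0 = 16 (mod 23)
  r_1 = 223 (mod 529)
  r_2 = 9216 (mod 12167)
Final: r = 9216 with f(r) ≡ 0 mod 23^3.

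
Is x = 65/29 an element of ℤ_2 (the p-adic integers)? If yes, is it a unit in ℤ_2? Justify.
x ∈ ℤ_2^× (unit); v_2(x) = 0

ℤ_2 = {x ∈ ℚ_2 : v_2(x) ≥ 0} and ℤ_2^× = {x ∈ ℤ_2 : v_2(x) = 0}. Here v_2(65/29) = v_2(num) − v_2(den) = 0; compare against these criteria.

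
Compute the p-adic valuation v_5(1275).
v_5(1275) = 2

v_5(n) is the largest exponent k such that 5^k divides n. Factor out: 1275 = 5^2 · 51. (Sign doesn't affect v_p.) So v_5(1275) = 2.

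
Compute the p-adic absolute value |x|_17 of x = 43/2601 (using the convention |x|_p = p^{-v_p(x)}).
|43/2601|_17 = 289

Step 1 — compute v_17(x) by factoring powers of 17 out of the numerator and denominator: v_17(43/2601) = -2. Step 2 — apply |x|_p = p^{-v_p(x)} = 17^{2} = 289.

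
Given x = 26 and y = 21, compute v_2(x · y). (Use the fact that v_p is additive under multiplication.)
v_2(546) = 1

v_p(x) = 1 (factor: 26 = 2^1 · 13); v_p(y) = 0 (factor: 21 = 2^0 · 21). Additivity: v_p(xy) = v_p(x) + v_p(y) = 1 + 0 = 1. (Direct check: xy = 546 = 2^1 · (273).)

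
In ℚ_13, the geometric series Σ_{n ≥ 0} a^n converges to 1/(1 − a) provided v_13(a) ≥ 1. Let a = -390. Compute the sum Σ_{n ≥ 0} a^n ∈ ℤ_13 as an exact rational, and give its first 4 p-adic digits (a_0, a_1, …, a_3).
Σ a^n = 1/(1 − a) = 1/391;  first 4 digits = (1, 9, 0, 5)

v_13(a) = 1 ≥ 1, so the series converges in ℤ_13 to 1/(1 − a) = 1/(1 − (-390)) = 1/391. Expand this rational in ℤ_13: compute digits iteratively via d_i = x_i mod 13, x_{i+1} = (x_i − d_i)/13. The first 4 digits are (1, 9, 0, 5).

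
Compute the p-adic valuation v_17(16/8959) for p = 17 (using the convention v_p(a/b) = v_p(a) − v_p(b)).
v_17(16/8959) = -2

Factor powers of 17 from the numerator and denominator of the reduced fraction: 16 = 17^0 · 16 and 8959 = 17^2 · 31. Apply v_p(a/b) = v_p(a) − v_p(b): v_17(16/8959) = 0 − 2 = -2.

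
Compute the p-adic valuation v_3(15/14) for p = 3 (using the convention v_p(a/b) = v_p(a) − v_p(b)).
v_3(15/14) = 1

Factor powers of 3 from the numerator and denominator of the reduced fraction: 15 = 3^1 · 5 and 14 = 3^0 · 14. Apply v_p(a/b) = v_p(a) − v_p(b): v_3(15/14) = 1 − 0 = 1.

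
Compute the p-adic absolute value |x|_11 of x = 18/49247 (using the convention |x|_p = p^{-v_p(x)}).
|18/49247|_11 = 1331

Step 1 — compute v_11(x) by factoring powers of 11 out of the numerator and denominator: v_11(18/49247) = -3. Step 2 — apply |x|_p = p^{-v_p(x)} = 11^{3} = 1331.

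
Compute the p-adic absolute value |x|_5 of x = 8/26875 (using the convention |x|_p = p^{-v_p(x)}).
|8/26875|_5 = 625

Step 1 — compute v_5(x) by factoring powers of 5 out of the numerator and denominator: v_5(8/26875) = -4. Step 2 — apply |x|_p = p^{-v_p(x)} = 5^{4} = 625.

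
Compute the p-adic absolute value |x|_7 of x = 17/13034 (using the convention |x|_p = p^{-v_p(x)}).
|17/13034|_7 = 343

Step 1 — compute v_7(x) by factoring powers of 7 out of the numerator and denominator: v_7(17/13034) = -3. Step 2 — apply |x|_p = p^{-v_p(x)} = 7^{3} = 343.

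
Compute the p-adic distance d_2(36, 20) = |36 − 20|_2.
d_2(36, 20) = 1/16

Step 1 — x − y = 36 − 20 = 16. Step 2 — v_2(16) = 4 (factor: 16 = (2^4 · 1); the sign does not affect v_p). Step 3 — |x − y|_2 = 2^{-4} = 1/16.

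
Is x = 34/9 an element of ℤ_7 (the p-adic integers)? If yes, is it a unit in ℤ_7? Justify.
x ∈ ℤ_7^× (unit); v_7(x) = 0

ℤ_7 = {x ∈ ℚ_7 : v_7(x) ≥ 0} and ℤ_7^× = {x ∈ ℤ_7 : v_7(x) = 0}. Here v_7(34/9) = v_7(num) − v_7(den) = 0; compare against these criteria.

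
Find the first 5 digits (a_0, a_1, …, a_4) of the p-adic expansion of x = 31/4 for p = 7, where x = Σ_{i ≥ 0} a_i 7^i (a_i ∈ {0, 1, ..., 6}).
(a_0, …, a_4) = (6, 2, 5, 1, 5)

v_7(31/4) = 0 (numerator and denominator both coprime to 7), so x ∈ ℤ_7^×. Compute digits iteratively via a_i = x_i mod 7, x_{i+1} = (x_i − a_i)/7, with x_0 = x:
  x_0 = 31/4;  a_0 = 6;  x_1 = (x_0 − 6)/7 = 1/4
  x_1 = 1/4;  a_1 = 2;  x_2 = (x_1 − 2)/7 = -1/4
  x_2 = -1/4;  a_2 = 5;  x_3 = (x_2 − 5)/7 = -3/4
  x_3 = -3/4;  a_3 = 1;  x_4 = (x_3 − 1)/7 = -1/4
  x_4 = -1/4;  a_4 = 5;  x_5 = (x_4 − 5)/7 = -3/4
Digits: (6, 2, 5, 1, 5).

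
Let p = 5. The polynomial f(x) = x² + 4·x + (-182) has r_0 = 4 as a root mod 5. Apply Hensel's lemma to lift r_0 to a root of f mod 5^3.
r_2 = 79 (mod 125)

Hensel: r_{i+1} = r_i − f(r_i)·(f′(r_i))^{-1} mod 5^{i+2}, f′(x) = 2x + 4. Iterate:
  r_0 = 4 (mod 5)
  r_1 = 4 (mod 25)
  r_2 = 79 (mod 125)
Final: r = 79 satisfies f(r) ≡ 0 mod 5^3.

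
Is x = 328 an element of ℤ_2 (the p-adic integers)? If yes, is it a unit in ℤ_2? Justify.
x ∈ ℤ_2 but not a unit; v_2(x) = 3 > 0

ℤ_2 = {x ∈ ℚ_2 : v_2(x) ≥ 0} and ℤ_2^× = {x ∈ ℤ_2 : v_2(x) = 0}. Here v_2(328) = v_2(num) − v_2(den) = 3; compare against these criteria.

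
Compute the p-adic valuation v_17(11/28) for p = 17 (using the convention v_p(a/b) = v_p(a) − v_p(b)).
v_17(11/28) = 0

Factor powers of 17 from the numerator and denominator of the reduced fraction: 11 = 17^0 · 11 and 28 = 17^0 · 28. Apply v_p(a/b) = v_p(a) − v_p(b): v_17(11/28) = 0 − 0 = 0.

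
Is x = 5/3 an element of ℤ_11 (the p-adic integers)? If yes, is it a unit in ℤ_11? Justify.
x ∈ ℤ_11^× (unit); v_11(x) = 0

ℤ_11 = {x ∈ ℚ_11 : v_11(x) ≥ 0} and ℤ_11^× = {x ∈ ℤ_11 : v_11(x) = 0}. Here v_11(5/3) = v_11(num) − v_11(den) = 0; compare against these criteria.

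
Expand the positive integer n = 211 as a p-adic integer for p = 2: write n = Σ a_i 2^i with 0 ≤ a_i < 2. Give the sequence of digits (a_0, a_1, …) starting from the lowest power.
(a_0, a_1, …) = (1, 1, 0, 0, 1, 0, 1, 1)

Repeated division by 2 gives the digits low-to-high: 211 = 1 + 1·2^1 + 1·2^4 + 1·2^6 + 1·2^7. Digit sequence: (1, 1, 0, 0, 1, 0, 1, 1).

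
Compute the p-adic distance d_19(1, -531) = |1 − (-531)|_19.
d_19(1, -531) = 1/19

Step 1 — x − y = 1 − (-531) = 532. Step 2 — v_19(532) = 1 (factor: 532 = (19^1 · 28); the sign does not affect v_p). Step 3 — |x − y|_19 = 19^{-1} = 1/19.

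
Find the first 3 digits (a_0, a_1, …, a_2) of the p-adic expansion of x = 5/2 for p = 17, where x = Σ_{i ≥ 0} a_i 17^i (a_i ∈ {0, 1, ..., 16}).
(a_0, …, a_2) = (11, 8, 8)

v_17(5/2) = 0 (numerator and denominator both coprime to 17), so x ∈ ℤ_17^×. Compute digits iteratively via a_i = x_i mod 17, x_{i+1} = (x_i − a_i)/17, with x_0 = x:
  x_0 = 5/2;  a_0 = 11;  x_1 = (x_0 − 11)/17 = -1/2
  x_1 = -1/2;  a_1 = 8;  x_2 = (x_1 − 8)/17 = -1/2
  x_2 = -1/2;  a_2 = 8;  x_3 = (x_2 − 8)/17 = -1/2
Digits: (11, 8, 8).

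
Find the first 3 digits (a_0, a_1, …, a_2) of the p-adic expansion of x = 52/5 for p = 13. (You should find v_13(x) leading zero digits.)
(a_0, …, a_2) = (0, 6, 10)

v_13(52/5) = 1, so a_0 = ... = a_0 = 0. Factor out: x = 13^1 · u with u = 4/5 a unit in ℤ_13. Expand u iteratively via a_{v+i} = u_i mod 13, u_{i+1} = (u_i − a_{v+i})/13:
  u_0 = 4/5;  a_1 = 6;  u_1 = (u_0 − 6)/13 = -2/5
  u_1 = -2/5;  a_2 = 10;  u_2 = (u_1 − 10)/13 = -4/5
Digits: (0, 6, 10).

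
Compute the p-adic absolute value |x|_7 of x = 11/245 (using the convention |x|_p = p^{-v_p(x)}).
|11/245|_7 = 49

Step 1 — compute v_7(x) by factoring powers of 7 out of the numerator and denominator: v_7(11/245) = -2. Step 2 — apply |x|_p = p^{-v_p(x)} = 7^{2} = 49.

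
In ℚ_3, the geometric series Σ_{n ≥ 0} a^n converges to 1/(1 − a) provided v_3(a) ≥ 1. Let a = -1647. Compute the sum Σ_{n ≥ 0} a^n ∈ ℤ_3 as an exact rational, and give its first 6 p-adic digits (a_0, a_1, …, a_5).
Σ a^n = 1/(1 − a) = 1/1648;  first 6 digits = (1, 0, 0, 2, 0, 2)

v_3(a) = 3 ≥ 1, so the series converges in ℤ_3 to 1/(1 − a) = 1/(1 − (-1647)) = 1/1648. Expand this rational in ℤ_3: compute digits iteratively via d_i = x_i mod 3, x_{i+1} = (x_i − d_i)/3. The first 6 digits are (1, 0, 0, 2, 0, 2).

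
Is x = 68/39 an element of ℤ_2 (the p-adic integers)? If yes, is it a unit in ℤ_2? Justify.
x ∈ ℤ_2 but not a unit; v_2(x) = 2 > 0

ℤ_2 = {x ∈ ℚ_2 : v_2(x) ≥ 0} and ℤ_2^× = {x ∈ ℤ_2 : v_2(x) = 0}. Here v_2(68/39) = v_2(num) − v_2(den) = 2; compare against these criteria.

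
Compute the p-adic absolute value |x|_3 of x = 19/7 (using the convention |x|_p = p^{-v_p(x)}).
|19/7|_3 = 1

Step 1 — compute v_3(x) by factoring powers of 3 out of the numerator and denominator: v_3(19/7) = 0. Step 2 — apply |x|_p = p^{-v_p(x)} = 3^{0} = 1.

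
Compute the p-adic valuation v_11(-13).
v_11(-13) = 0

v_11(n) is the largest exponent k such that 11^k divides n. Factor out: -13 = -11^0 · 13. (Sign doesn't affect v_p.) So v_11(-13) = 0.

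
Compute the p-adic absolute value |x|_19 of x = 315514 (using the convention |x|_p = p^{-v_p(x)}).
|315514|_19 = 1/6859

Step 1 — compute v_19(x) by factoring powers of 19 out of the numerator and denominator: v_19(315514) = 3. Step 2 — apply |x|_p = p^{-v_p(x)} = 19^{-3} = 1/6859.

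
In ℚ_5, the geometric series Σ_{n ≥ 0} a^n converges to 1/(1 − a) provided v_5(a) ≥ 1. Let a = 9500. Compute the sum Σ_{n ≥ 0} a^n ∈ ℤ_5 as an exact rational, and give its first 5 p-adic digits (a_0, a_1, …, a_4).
Σ a^n = 1/(1 − a) = -1/9499;  first 5 digits = (1, 0, 0, 1, 0)

v_5(a) = 3 ≥ 1, so the series converges in ℤ_5 to 1/(1 − a) = 1/(1 − 9500) = -1/9499. Expand this rational in ℤ_5: compute digits iteratively via d_i = x_i mod 5, x_{i+1} = (x_i − d_i)/5. The first 5 digits are (1, 0, 0, 1, 0).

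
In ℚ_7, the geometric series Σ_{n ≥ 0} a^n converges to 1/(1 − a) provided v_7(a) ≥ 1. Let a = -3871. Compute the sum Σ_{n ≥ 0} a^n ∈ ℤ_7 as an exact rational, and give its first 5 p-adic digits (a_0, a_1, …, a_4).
Σ a^n = 1/(1 − a) = 1/3872;  first 5 digits = (1, 0, 5, 2, 2)

v_7(a) = 2 ≥ 1, so the series converges in ℤ_7 to 1/(1 − a) = 1/(1 − (-3871)) = 1/3872. Expand this rational in ℤ_7: compute digits iteratively via d_i = x_i mod 7, x_{i+1} = (x_i − d_i)/7. The first 5 digits are (1, 0, 5, 2, 2).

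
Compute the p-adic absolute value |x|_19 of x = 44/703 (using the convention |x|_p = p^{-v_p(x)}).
|44/703|_19 = 19

Step 1 — compute v_19(x) by factoring powers of 19 out of the numerator and denominator: v_19(44/703) = -1. Step 2 — apply |x|_p = p^{-v_p(x)} = 19^{1} = 19.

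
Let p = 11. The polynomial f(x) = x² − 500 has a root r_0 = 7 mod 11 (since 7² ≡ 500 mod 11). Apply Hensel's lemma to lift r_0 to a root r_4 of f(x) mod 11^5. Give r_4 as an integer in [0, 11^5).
r_4 = 65820 (mod 161051)

Hensel's recurrence: r_{i+1} = r_i − f(r_i)·(f′(r_i))^{-1} mod 11^{i+2}, with f′(x) = 2x. Iterate:
  r_0 = 7 (mod 11)
  r_1 = 117 (mod 121)
  r_2 = 601 (mod 1331)
  r_3 = 7256 (mod 14641)
  r_4 = 65820 (mod 161051)
Final: r_4 = 65820, and one checks f(r_4) ≡ 0 mod 11^5.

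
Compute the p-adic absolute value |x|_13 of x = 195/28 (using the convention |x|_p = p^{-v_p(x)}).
|195/28|_13 = 1/13

Step 1 — compute v_13(x) by factoring powers of 13 out of the numerator and denominator: v_13(195/28) = 1. Step 2 — apply |x|_p = p^{-v_p(x)} = 13^{-1} = 1/13.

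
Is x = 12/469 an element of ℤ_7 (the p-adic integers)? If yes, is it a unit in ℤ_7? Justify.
x ∉ ℤ_7 (v_7(x) = -1 < 0)

ℤ_7 = {x ∈ ℚ_7 : v_7(x) ≥ 0} and ℤ_7^× = {x ∈ ℤ_7 : v_7(x) = 0}. Here v_7(12/469) = v_7(num) − v_7(den) = -1; compare against these criteria.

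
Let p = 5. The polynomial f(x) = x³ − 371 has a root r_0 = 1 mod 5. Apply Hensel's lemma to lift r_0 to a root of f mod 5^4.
r_3 = 191 (mod 625)

Hensel: r_{i+1} = r_i − f(r_i)/f′(r_i) mod 5^{i+2}, where f′(x) = 3x². Iterate:
  r_0 = 1 (mod 5)
  r_1 = 16 (mod 25)
  r_2 = 66 (mod 125)
  r_3 = 191 (mod 625)
Final: r = 191 with f(r) ≡ 0 mod 5^4.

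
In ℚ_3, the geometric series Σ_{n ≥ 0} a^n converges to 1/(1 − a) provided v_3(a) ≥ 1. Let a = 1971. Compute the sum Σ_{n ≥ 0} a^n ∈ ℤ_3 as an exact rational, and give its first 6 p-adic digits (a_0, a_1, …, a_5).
Σ a^n = 1/(1 − a) = -1/1970;  first 6 digits = (1, 0, 0, 1, 0, 2)

v_3(a) = 3 ≥ 1, so the series converges in ℤ_3 to 1/(1 − a) = 1/(1 − 1971) = -1/1970. Expand this rational in ℤ_3: compute digits iteratively via d_i = x_i mod 3, x_{i+1} = (x_i − d_i)/3. The first 6 digits are (1, 0, 0, 1, 0, 2).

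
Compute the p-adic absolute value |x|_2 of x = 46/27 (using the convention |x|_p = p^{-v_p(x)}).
|46/27|_2 = 1/2

Step 1 — compute v_2(x) by factoring powers of 2 out of the numerator and denominator: v_2(46/27) = 1. Step 2 — apply |x|_p = p^{-v_p(x)} = 2^{-1} = 1/2.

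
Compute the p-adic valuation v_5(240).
v_5(240) = 1

v_5(n) is the largest exponent k such that 5^k divides n. Factor out: 240 = 5^1 · 48. (Sign doesn't affect v_p.) So v_5(240) = 1.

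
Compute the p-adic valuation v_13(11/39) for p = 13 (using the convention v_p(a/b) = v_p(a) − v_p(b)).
v_13(11/39) = -1

Factor powers of 13 from the numerator and denominator of the reduced fraction: 11 = 13^0 · 11 and 39 = 13^1 · 3. Apply v_p(a/b) = v_p(a) − v_p(b): v_13(11/39) = 0 − 1 = -1.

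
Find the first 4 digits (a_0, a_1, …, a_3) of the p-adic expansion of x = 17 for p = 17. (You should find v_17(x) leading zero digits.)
(a_0, …, a_3) = (0, 1, 0, 0)

v_17(17) = 1, so a_0 = ... = a_0 = 0. Factor out: x = 17^1 · u with u = 1 a unit in ℤ_17. Expand u iteratively via a_{v+i} = u_i mod 17, u_{i+1} = (u_i − a_{v+i})/17:
  u_0 = 1;  a_1 = 1;  u_1 = (u_0 − 1)/17 = 0
  u_1 = 0;  a_2 = 0;  u_2 = (u_1 − 0)/17 = 0
  u_2 = 0;  a_3 = 0;  u_3 = (u_2 − 0)/17 = 0
Digits: (0, 1, 0, 0).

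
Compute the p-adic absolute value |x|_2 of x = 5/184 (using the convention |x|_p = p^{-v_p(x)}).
|5/184|_2 = 8

Step 1 — compute v_2(x) by factoring powers of 2 out of the numerator and denominator: v_2(5/184) = -3. Step 2 — apply |x|_p = p^{-v_p(x)} = 2^{3} = 8.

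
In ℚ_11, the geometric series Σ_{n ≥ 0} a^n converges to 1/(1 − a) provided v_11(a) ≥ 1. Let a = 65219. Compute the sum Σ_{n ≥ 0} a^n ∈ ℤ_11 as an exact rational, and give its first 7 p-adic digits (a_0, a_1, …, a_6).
Σ a^n = 1/(1 − a) = -1/65218;  first 7 digits = (1, 0, 0, 5, 4, 0, 3)

v_11(a) = 3 ≥ 1, so the series converges in ℤ_11 to 1/(1 − a) = 1/(1 − 65219) = -1/65218. Expand this rational in ℤ_11: compute digits iteratively via d_i = x_i mod 11, x_{i+1} = (x_i − d_i)/11. The first 7 digits are (1, 0, 0, 5, 4, 0, 3).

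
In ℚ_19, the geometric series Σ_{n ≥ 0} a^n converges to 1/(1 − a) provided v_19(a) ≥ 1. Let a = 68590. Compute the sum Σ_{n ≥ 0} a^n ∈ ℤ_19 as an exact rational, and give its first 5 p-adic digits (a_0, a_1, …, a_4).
Σ a^n = 1/(1 − a) = -1/68589;  first 5 digits = (1, 0, 0, 10, 0)

v_19(a) = 3 ≥ 1, so the series converges in ℤ_19 to 1/(1 − a) = 1/(1 − 68590) = -1/68589. Expand this rational in ℤ_19: compute digits iteratively via d_i = x_i mod 19, x_{i+1} = (x_i − d_i)/19. The first 5 digits are (1, 0, 0, 10, 0).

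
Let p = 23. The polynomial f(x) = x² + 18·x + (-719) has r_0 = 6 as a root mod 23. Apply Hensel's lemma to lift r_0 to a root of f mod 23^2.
r_1 = 466 (mod 529)

Hensel: r_{i+1} = r_i − f(r_i)·(f′(r_i))^{-1} mod 23^{i+2}, f′(x) = 2x + 18. Iterate:
  r_0 = 6 (mod 23)
  r_1 = 466 (mod 529)
Final: r = 466 satisfies f(r) ≡ 0 mod 23^2.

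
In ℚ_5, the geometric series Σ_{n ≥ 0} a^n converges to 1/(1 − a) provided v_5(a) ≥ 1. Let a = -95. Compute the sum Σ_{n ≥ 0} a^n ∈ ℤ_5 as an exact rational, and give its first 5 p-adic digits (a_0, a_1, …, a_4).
Σ a^n = 1/(1 − a) = 1/96;  first 5 digits = (1, 1, 2, 2, 3)

v_5(a) = 1 ≥ 1, so the series converges in ℤ_5 to 1/(1 − a) = 1/(1 − (-95)) = 1/96. Expand this rational in ℤ_5: compute digits iteratively via d_i = x_i mod 5, x_{i+1} = (x_i − d_i)/5. The first 5 digits are (1, 1, 2, 2, 3).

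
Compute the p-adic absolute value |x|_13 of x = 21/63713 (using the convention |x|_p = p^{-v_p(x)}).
|21/63713|_13 = 2197

Step 1 — compute v_13(x) by factoring powers of 13 out of the numerator and denominator: v_13(21/63713) = -3. Step 2 — apply |x|_p = p^{-v_p(x)} = 13^{3} = 2197.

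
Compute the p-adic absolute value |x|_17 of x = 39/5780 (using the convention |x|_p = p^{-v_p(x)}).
|39/5780|_17 = 289

Step 1 — compute v_17(x) by factoring powers of 17 out of the numerator and denominator: v_17(39/5780) = -2. Step 2 — apply |x|_p = p^{-v_p(x)} = 17^{2} = 289.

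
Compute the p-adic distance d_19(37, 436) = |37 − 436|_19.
d_19(37, 436) = 1/19

Step 1 — x − y = 37 − 436 = -399. Step 2 — v_19(-399) = 1 (factor: -399 = −(19^1 · 21); the sign does not affect v_p). Step 3 — |x − y|_19 = 19^{-1} = 1/19.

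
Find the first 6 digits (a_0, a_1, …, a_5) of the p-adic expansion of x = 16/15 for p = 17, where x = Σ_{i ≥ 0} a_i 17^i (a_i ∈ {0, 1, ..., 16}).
(a_0, …, a_5) = (9, 12, 14, 15, 7, 12)

v_17(16/15) = 0 (numerator and denominator both coprime to 17), so x ∈ ℤ_17^×. Compute digits iteratively via a_i = x_i mod 17, x_{i+1} = (x_i − a_i)/17, with x_0 = x:
  x_0 = 16/15;  a_0 = 9;  x_1 = (x_0 − 9)/17 = -7/15
  x_1 = -7/15;  a_1 = 12;  x_2 = (x_1 − 12)/17 = -11/15
  x_2 = -11/15;  a_2 = 14;  x_3 = (x_2 − 14)/17 = -13/15
  x_3 = -13/15;  a_3 = 15;  x_4 = (x_3 − 15)/17 = -14/15
  x_4 = -14/15;  a_4 = 7;  x_5 = (x_4 − 7)/17 = -7/15
  x_5 = -7/15;  a_5 = 12;  x_6 = (x_5 − 12)/17 = -11/15
Digits: (9, 12, 14, 15, 7, 12).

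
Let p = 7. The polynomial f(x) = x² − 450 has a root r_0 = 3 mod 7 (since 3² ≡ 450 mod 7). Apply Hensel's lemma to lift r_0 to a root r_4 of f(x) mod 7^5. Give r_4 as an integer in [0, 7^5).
r_4 = 1277 (mod 16807)

Hensel's recurrence: r_{i+1} = r_i − f(r_i)·(f′(r_i))^{-1} mod 7^{i+2}, with f′(x) = 2x. Iterate:
  r_0 = 3 (mod 7)
  r_1 = 3 (mod 49)
  r_2 = 248 (mod 343)
  r_3 = 1277 (mod 2401)
  r_4 = 1277 (mod 16807)
Final: r_4 = 1277, and one checks f(r_4) ≡ 0 mod 7^5.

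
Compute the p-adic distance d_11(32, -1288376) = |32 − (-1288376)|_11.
d_11(32, -1288376) = 1/161051

Step 1 — x − y = 32 − (-1288376) = 1288408. Step 2 — v_11(1288408) = 5 (factor: 1288408 = (11^5 · 8); the sign does not affect v_p). Step 3 — |x − y|_11 = 11^{-5} = 1/161051.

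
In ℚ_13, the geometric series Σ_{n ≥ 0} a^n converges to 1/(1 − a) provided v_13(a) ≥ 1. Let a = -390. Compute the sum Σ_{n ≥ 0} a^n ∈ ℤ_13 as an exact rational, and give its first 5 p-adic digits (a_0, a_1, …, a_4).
Σ a^n = 1/(1 − a) = 1/391;  first 5 digits = (1, 9, 0, 5, 4)

v_13(a) = 1 ≥ 1, so the series converges in ℤ_13 to 1/(1 − a) = 1/(1 − (-390)) = 1/391. Expand this rational in ℤ_13: compute digits iteratively via d_i = x_i mod 13, x_{i+1} = (x_i − d_i)/13. The first 5 digits are (1, 9, 0, 5, 4).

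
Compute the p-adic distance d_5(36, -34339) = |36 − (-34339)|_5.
d_5(36, -34339) = 1/3125

Step 1 — x − y = 36 − (-34339) = 34375. Step 2 — v_5(34375) = 5 (factor: 34375 = (5^5 · 11); the sign does not affect v_p). Step 3 — |x − y|_5 = 5^{-5} = 1/3125.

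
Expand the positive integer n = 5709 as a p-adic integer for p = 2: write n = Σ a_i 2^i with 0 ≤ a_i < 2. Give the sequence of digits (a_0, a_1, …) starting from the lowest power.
(a_0, a_1, …) = (1, 0, 1, 1, 0, 0, 1, 0, 0, 1, 1, 0, 1)

Repeated division by 2 gives the digits low-to-high: 5709 = 1 + 1·2^2 + 1·2^3 + 1·2^6 + 1·2^9 + 1·2^10 + 1·2^12. Digit sequence: (1, 0, 1, 1, 0, 0, 1, 0, 0, 1, 1, 0, 1).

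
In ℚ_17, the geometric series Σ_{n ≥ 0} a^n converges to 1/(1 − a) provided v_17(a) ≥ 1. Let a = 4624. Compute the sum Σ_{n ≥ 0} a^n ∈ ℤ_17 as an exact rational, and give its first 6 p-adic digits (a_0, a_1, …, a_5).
Σ a^n = 1/(1 − a) = -1/4623;  first 6 digits = (1, 0, 16, 0, 1, 15)

v_17(a) = 2 ≥ 1, so the series converges in ℤ_17 to 1/(1 − a) = 1/(1 − 4624) = -1/4623. Expand this rational in ℤ_17: compute digits iteratively via d_i = x_i mod 17, x_{i+1} = (x_i − d_i)/17. The first 6 digits are (1, 0, 16, 0, 1, 15).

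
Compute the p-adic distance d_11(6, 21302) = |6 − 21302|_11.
d_11(6, 21302) = 1/1331

Step 1 — x − y = 6 − 21302 = -21296. Step 2 — v_11(-21296) = 3 (factor: -21296 = −(11^3 · 16); the sign does not affect v_p). Step 3 — |x − y|_11 = 11^{-3} = 1/1331.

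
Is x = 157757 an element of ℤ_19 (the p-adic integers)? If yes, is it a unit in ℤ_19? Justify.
x ∈ ℤ_19 but not a unit; v_19(x) = 3 > 0

ℤ_19 = {x ∈ ℚ_19 : v_19(x) ≥ 0} and ℤ_19^× = {x ∈ ℤ_19 : v_19(x) = 0}. Here v_19(157757) = v_19(num) − v_19(den) = 3; compare against these criteria.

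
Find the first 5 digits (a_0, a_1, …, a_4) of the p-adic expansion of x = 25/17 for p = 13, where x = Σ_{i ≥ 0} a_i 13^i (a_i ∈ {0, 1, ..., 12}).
(a_0, …, a_4) = (3, 6, 11, 6, 1)

v_13(25/17) = 0 (numerator and denominator both coprime to 13), so x ∈ ℤ_13^×. Compute digits iteratively via a_i = x_i mod 13, x_{i+1} = (x_i − a_i)/13, with x_0 = x:
  x_0 = 25/17;  a_0 = 3;  x_1 = (x_0 − 3)/13 = -2/17
  x_1 = -2/17;  a_1 = 6;  x_2 = (x_1 − 6)/13 = -8/17
  x_2 = -8/17;  a_2 = 11;  x_3 = (x_2 − 11)/13 = -15/17
  x_3 = -15/17;  a_3 = 6;  x_4 = (x_3 − 6)/13 = -9/17
  x_4 = -9/17;  a_4 = 1;  x_5 = (x_4 − 1)/13 = -2/17
Digits: (3, 6, 11, 6, 1).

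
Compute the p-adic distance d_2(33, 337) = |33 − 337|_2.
d_2(33, 337) = 1/16

Step 1 — x − y = 33 − 337 = -304. Step 2 — v_2(-304) = 4 (factor: -304 = −(2^4 · 19); the sign does not affect v_p). Step 3 — |x − y|_2 = 2^{-4} = 1/16.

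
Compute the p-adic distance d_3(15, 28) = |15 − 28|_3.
d_3(15, 28) = 1

Step 1 — x − y = 15 − 28 = -13. Step 2 — v_3(-13) = 0 (factor: -13 = −(3^0 · 13); the sign does not affect v_p). Step 3 — |x − y|_3 = 3^{0} = 1.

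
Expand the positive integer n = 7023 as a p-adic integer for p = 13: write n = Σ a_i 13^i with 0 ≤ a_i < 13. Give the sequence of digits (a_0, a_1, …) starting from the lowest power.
(a_0, a_1, …) = (3, 7, 2, 3)

Repeated division by 13 gives the digits low-to-high: 7023 = 3 + 7·13^1 + 2·13^2 + 3·13^3. Digit sequence: (3, 7, 2, 3).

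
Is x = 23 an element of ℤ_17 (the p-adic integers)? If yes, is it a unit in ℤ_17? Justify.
x ∈ ℤ_17^× (unit); v_17(x) = 0

ℤ_17 = {x ∈ ℚ_17 : v_17(x) ≥ 0} and ℤ_17^× = {x ∈ ℤ_17 : v_17(x) = 0}. Here v_17(23) = v_17(num) − v_17(den) = 0; compare against these criteria.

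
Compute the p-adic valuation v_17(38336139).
v_17(38336139) = 5

v_17(n) is the largest exponent k such that 17^k divides n. Factor out: 38336139 = 17^5 · 27. (Sign doesn't affect v_p.) So v_17(38336139) = 5.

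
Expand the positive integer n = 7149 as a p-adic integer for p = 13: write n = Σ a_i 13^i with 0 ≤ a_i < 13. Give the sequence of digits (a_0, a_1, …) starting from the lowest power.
(a_0, a_1, …) = (12, 3, 3, 3)

Repeated division by 13 gives the digits low-to-high: 7149 = 12 + 3·13^1 + 3·13^2 + 3·13^3. Digit sequence: (12, 3, 3, 3).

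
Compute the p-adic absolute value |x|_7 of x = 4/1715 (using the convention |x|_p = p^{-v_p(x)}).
|4/1715|_7 = 343

Step 1 — compute v_7(x) by factoring powers of 7 out of the numerator and denominator: v_7(4/1715) = -3. Step 2 — apply |x|_p = p^{-v_p(x)} = 7^{3} = 343.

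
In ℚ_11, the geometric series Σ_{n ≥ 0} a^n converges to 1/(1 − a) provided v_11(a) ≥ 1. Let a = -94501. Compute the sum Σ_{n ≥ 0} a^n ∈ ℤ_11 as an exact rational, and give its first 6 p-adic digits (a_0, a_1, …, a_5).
Σ a^n = 1/(1 − a) = 1/94502;  first 6 digits = (1, 0, 0, 6, 4, 10)

v_11(a) = 3 ≥ 1, so the series converges in ℤ_11 to 1/(1 − a) = 1/(1 − (-94501)) = 1/94502. Expand this rational in ℤ_11: compute digits iteratively via d_i = x_i mod 11, x_{i+1} = (x_i − d_i)/11. The first 6 digits are (1, 0, 0, 6, 4, 10).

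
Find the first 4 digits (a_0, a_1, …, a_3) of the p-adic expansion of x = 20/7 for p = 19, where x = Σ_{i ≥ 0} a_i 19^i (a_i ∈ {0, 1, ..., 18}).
(a_0, …, a_3) = (11, 5, 16, 10)

v_19(20/7) = 0 (numerator and denominator both coprime to 19), so x ∈ ℤ_19^×. Compute digits iteratively via a_i = x_i mod 19, x_{i+1} = (x_i − a_i)/19, with x_0 = x:
  x_0 = 20/7;  a_0 = 11;  x_1 = (x_0 − 11)/19 = -3/7
  x_1 = -3/7;  a_1 = 5;  x_2 = (x_1 − 5)/19 = -2/7
  x_2 = -2/7;  a_2 = 16;  x_3 = (x_2 − 16)/19 = -6/7
  x_3 = -6/7;  a_3 = 10;  x_4 = (x_3 − 10)/19 = -4/7
Digits: (11, 5, 16, 10).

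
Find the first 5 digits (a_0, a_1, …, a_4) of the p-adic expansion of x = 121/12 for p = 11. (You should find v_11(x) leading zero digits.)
(a_0, …, a_4) = (0, 0, 1, 10, 0)

v_11(121/12) = 2, so a_0 = ... = a_1 = 0. Factor out: x = 11^2 · u with u = 1/12 a unit in ℤ_11. Expand u iteratively via a_{v+i} = u_i mod 11, u_{i+1} = (u_i − a_{v+i})/11:
  u_0 = 1/12;  a_2 = 1;  u_1 = (u_0 − 1)/11 = -1/12
  u_1 = -1/12;  a_3 = 10;  u_2 = (u_1 − 10)/11 = -11/12
  u_2 = -11/12;  a_4 = 0;  u_3 = (u_2 − 0)/11 = -1/12
Digits: (0, 0, 1, 10, 0).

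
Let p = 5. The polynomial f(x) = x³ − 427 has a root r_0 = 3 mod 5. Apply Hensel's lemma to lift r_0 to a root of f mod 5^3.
r_2 = 78 (mod 125)

Hensel: r_{i+1} = r_i − f(r_i)/f′(r_i) mod 5^{i+2}, where f′(x) = 3x². Iterate:
  r_0 = 3 (mod 5)
  r_1 = 3 (mod 25)
  r_2 = 78 (mod 125)
Final: r = 78 with f(r) ≡ 0 mod 5^3.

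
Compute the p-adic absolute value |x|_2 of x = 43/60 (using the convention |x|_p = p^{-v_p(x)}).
|43/60|_2 = 4

Step 1 — compute v_2(x) by factoring powers of 2 out of the numerator and denominator: v_2(43/60) = -2. Step 2 — apply |x|_p = p^{-v_p(x)} = 2^{2} = 4.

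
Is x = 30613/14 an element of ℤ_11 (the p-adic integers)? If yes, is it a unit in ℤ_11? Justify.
x ∈ ℤ_11 but not a unit; v_11(x) = 3 > 0

ℤ_11 = {x ∈ ℚ_11 : v_11(x) ≥ 0} and ℤ_11^× = {x ∈ ℤ_11 : v_11(x) = 0}. Here v_11(30613/14) = v_11(num) − v_11(den) = 3; compare against these criteria.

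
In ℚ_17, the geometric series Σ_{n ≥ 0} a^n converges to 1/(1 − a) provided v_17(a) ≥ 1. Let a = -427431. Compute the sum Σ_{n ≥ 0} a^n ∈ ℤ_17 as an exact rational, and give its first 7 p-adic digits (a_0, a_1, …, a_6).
Σ a^n = 1/(1 − a) = 1/427432;  first 7 digits = (1, 0, 0, 15, 11, 16, 3)

v_17(a) = 3 ≥ 1, so the series converges in ℤ_17 to 1/(1 − a) = 1/(1 − (-427431)) = 1/427432. Expand this rational in ℤ_17: compute digits iteratively via d_i = x_i mod 17, x_{i+1} = (x_i − d_i)/17. The first 7 digits are (1, 0, 0, 15, 11, 16, 3).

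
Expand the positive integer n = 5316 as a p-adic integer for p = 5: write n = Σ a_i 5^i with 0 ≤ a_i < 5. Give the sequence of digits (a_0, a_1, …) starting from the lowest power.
(a_0, a_1, …) = (1, 3, 2, 2, 3, 1)

Repeated division by 5 gives the digits low-to-high: 5316 = 1 + 3·5^1 + 2·5^2 + 2·5^3 + 3·5^4 + 1·5^5. Digit sequence: (1, 3, 2, 2, 3, 1).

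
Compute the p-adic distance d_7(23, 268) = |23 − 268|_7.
d_7(23, 268) = 1/49

Step 1 — x − y = 23 − 268 = -245. Step 2 — v_7(-245) = 2 (factor: -245 = −(7^2 · 5); the sign does not affect v_p). Step 3 — |x − y|_7 = 7^{-2} = 1/49.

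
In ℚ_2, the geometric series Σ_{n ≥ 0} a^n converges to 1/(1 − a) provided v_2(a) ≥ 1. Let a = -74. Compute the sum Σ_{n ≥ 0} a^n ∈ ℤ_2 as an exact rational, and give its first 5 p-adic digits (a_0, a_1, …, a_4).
Σ a^n = 1/(1 − a) = 1/75;  first 5 digits = (1, 1, 0, 0, 0)

v_2(a) = 1 ≥ 1, so the series converges in ℤ_2 to 1/(1 − a) = 1/(1 − (-74)) = 1/75. Expand this rational in ℤ_2: compute digits iteratively via d_i = x_i mod 2, x_{i+1} = (x_i − d_i)/2. The first 5 digits are (1, 1, 0, 0, 0).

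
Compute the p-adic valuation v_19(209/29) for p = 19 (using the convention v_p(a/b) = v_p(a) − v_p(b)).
v_19(209/29) = 1

Factor powers of 19 from the numerator and denominator of the reduced fraction: 209 = 19^1 · 11 and 29 = 19^0 · 29. Apply v_p(a/b) = v_p(a) − v_p(b): v_19(209/29) = 1 − 0 = 1.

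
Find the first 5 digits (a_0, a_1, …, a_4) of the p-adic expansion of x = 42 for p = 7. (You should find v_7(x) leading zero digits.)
(a_0, …, a_4) = (0, 6, 0, 0, 0)

v_7(42) = 1, so a_0 = ... = a_0 = 0. Factor out: x = 7^1 · u with u = 6 a unit in ℤ_7. Expand u iteratively via a_{v+i} = u_i mod 7, u_{i+1} = (u_i − a_{v+i})/7:
  u_0 = 6;  a_1 = 6;  u_1 = (u_0 − 6)/7 = 0
  u_1 = 0;  a_2 = 0;  u_2 = (u_1 − 0)/7 = 0
  u_2 = 0;  a_3 = 0;  u_3 = (u_2 − 0)/7 = 0
  u_3 = 0;  a_4 = 0;  u_4 = (u_3 − 0)/7 = 0
Digits: (0, 6, 0, 0, 0).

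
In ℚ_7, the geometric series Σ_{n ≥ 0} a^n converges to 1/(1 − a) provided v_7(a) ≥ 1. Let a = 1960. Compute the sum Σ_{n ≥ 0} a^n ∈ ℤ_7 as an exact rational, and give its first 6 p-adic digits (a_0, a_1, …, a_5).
Σ a^n = 1/(1 − a) = -1/1959;  first 6 digits = (1, 0, 5, 5, 4, 4)

v_7(a) = 2 ≥ 1, so the series converges in ℤ_7 to 1/(1 − a) = 1/(1 − 1960) = -1/1959. Expand this rational in ℤ_7: compute digits iteratively via d_i = x_i mod 7, x_{i+1} = (x_i − d_i)/7. The first 6 digits are (1, 0, 5, 5, 4, 4).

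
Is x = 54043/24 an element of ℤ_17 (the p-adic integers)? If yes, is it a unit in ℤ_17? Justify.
x ∈ ℤ_17 but not a unit; v_17(x) = 3 > 0

ℤ_17 = {x ∈ ℚ_17 : v_17(x) ≥ 0} and ℤ_17^× = {x ∈ ℤ_17 : v_17(x) = 0}. Here v_17(54043/24) = v_17(num) − v_17(den) = 3; compare against these criteria.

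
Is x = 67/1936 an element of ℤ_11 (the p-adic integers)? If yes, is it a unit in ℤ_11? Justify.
x ∉ ℤ_11 (v_11(x) = -2 < 0)

ℤ_11 = {x ∈ ℚ_11 : v_11(x) ≥ 0} and ℤ_11^× = {x ∈ ℤ_11 : v_11(x) = 0}. Here v_11(67/1936) = v_11(num) − v_11(den) = -2; compare against these criteria.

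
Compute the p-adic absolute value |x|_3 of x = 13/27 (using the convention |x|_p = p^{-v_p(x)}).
|13/27|_3 = 27

Step 1 — compute v_3(x) by factoring powers of 3 out of the numerator and denominator: v_3(13/27) = -3. Step 2 — apply |x|_p = p^{-v_p(x)} = 3^{3} = 27.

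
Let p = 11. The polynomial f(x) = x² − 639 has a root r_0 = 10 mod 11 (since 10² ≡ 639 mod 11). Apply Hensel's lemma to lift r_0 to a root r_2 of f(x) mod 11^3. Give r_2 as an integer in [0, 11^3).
r_2 = 648 (mod 1331)

Hensel's recurrence: r_{i+1} = r_i − f(r_i)·(f′(r_i))^{-1} mod 11^{i+2}, with f′(x) = 2x. Iterate:
  r_0 = 10 (mod 11)
  r_1 = 43 (mod 121)
  r_2 = 648 (mod 1331)
Final: r_2 = 648, and one checks f(r_2) ≡ 0 mod 11^3.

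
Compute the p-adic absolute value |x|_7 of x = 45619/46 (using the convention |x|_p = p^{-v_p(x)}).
|45619/46|_7 = 1/2401

Step 1 — compute v_7(x) by factoring powers of 7 out of the numerator and denominator: v_7(45619/46) = 4. Step 2 — apply |x|_p = p^{-v_p(x)} = 7^{-4} = 1/2401.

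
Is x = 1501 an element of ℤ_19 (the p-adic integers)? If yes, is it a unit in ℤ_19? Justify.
x ∈ ℤ_19 but not a unit; v_19(x) = 1 > 0

ℤ_19 = {x ∈ ℚ_19 : v_19(x) ≥ 0} and ℤ_19^× = {x ∈ ℤ_19 : v_19(x) = 0}. Here v_19(1501) = v_19(num) − v_19(den) = 1; compare against these criteria.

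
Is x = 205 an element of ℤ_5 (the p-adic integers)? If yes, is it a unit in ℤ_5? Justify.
x ∈ ℤ_5 but not a unit; v_5(x) = 1 > 0

ℤ_5 = {x ∈ ℚ_5 : v_5(x) ≥ 0} and ℤ_5^× = {x ∈ ℤ_5 : v_5(x) = 0}. Here v_5(205) = v_5(num) − v_5(den) = 1; compare against these criteria.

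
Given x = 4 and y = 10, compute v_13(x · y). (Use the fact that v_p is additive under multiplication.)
v_13(40) = 0

v_p(x) = 0 (factor: 4 = 13^0 · 4); v_p(y) = 0 (factor: 10 = 13^0 · 10). Additivity: v_p(xy) = v_p(x) + v_p(y) = 0 + 0 = 0. (Direct check: xy = 40 = 13^0 · (40).)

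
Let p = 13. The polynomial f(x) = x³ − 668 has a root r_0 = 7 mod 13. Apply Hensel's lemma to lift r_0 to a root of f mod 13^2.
r_1 = 46 (mod 169)

Hensel: r_{i+1} = r_i − f(r_i)/f′(r_i) mod 13^{i+2}, where f′(x) = 3x². Iterate:
  r_0 = 7 (mod 13)
  r_1 = 46 (mod 169)
Final: r = 46 with f(r) ≡ 0 mod 13^2.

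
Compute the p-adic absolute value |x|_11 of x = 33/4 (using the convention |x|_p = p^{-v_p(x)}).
|33/4|_11 = 1/11

Step 1 — compute v_11(x) by factoring powers of 11 out of the numerator and denominator: v_11(33/4) = 1. Step 2 — apply |x|_p = p^{-v_p(x)} = 11^{-1} = 1/11.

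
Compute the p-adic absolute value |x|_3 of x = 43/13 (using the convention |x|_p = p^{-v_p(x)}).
|43/13|_3 = 1

Step 1 — compute v_3(x) by factoring powers of 3 out of the numerator and denominator: v_3(43/13) = 0. Step 2 — apply |x|_p = p^{-v_p(x)} = 3^{0} = 1.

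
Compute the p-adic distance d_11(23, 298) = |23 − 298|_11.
d_11(23, 298) = 1/11

Step 1 — x − y = 23 − 298 = -275. Step 2 — v_11(-275) = 1 (factor: -275 = −(11^1 · 25); the sign does not affect v_p). Step 3 — |x − y|_11 = 11^{-1} = 1/11.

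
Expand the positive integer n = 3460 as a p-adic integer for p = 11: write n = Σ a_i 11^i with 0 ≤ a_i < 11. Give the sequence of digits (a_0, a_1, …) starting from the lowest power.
(a_0, a_1, …) = (6, 6, 6, 2)

Repeated division by 11 gives the digits low-to-high: 3460 = 6 + 6·11^1 + 6·11^2 + 2·11^3. Digit sequence: (6, 6, 6, 2).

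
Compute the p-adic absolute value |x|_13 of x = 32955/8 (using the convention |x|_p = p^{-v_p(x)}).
|32955/8|_13 = 1/2197

Step 1 — compute v_13(x) by factoring powers of 13 out of the numerator and denominator: v_13(32955/8) = 3. Step 2 — apply |x|_p = p^{-v_p(x)} = 13^{-3} = 1/2197.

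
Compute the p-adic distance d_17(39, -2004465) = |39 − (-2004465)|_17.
d_17(39, -2004465) = 1/83521

Step 1 — x − y = 39 − (-2004465) = 2004504. Step 2 — v_17(2004504) = 4 (factor: 2004504 = (17^4 · 24); the sign does not affect v_p). Step 3 — |x − y|_17 = 17^{-4} = 1/83521.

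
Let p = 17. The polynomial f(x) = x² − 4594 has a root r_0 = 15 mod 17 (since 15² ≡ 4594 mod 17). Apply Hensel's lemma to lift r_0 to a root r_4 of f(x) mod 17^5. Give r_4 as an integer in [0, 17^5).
r_4 = 467753 (mod 1419857)

Hensel's recurrence: r_{i+1} = r_i − f(r_i)·(f′(r_i))^{-1} mod 17^{i+2}, with f′(x) = 2x. Iterate:
  r_0 = 15 (mod 17)
  r_1 = 151 (mod 289)
  r_2 = 1018 (mod 4913)
  r_3 = 50148 (mod 83521)
  r_4 = 467753 (mod 1419857)
Final: r_4 = 467753, and one checks f(r_4) ≡ 0 mod 17^5.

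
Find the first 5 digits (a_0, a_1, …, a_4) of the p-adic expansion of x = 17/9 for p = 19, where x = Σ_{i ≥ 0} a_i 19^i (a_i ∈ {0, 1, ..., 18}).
(a_0, …, a_4) = (4, 2, 2, 2, 2)

v_19(17/9) = 0 (numerator and denominator both coprime to 19), so x ∈ ℤ_19^×. Compute digits iteratively via a_i = x_i mod 19, x_{i+1} = (x_i − a_i)/19, with x_0 = x:
  x_0 = 17/9;  a_0 = 4;  x_1 = (x_0 − 4)/19 = -1/9
  x_1 = -1/9;  a_1 = 2;  x_2 = (x_1 − 2)/19 = -1/9
  x_2 = -1/9;  a_2 = 2;  x_3 = (x_2 − 2)/19 = -1/9
  x_3 = -1/9;  a_3 = 2;  x_4 = (x_3 − 2)/19 = -1/9
  x_4 = -1/9;  a_4 = 2;  x_5 = (x_4 − 2)/19 = -1/9
Digits: (4, 2, 2, 2, 2).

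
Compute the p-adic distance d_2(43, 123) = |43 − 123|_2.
d_2(43, 123) = 1/16

Step 1 — x − y = 43 − 123 = -80. Step 2 — v_2(-80) = 4 (factor: -80 = −(2^4 · 5); the sign does not affect v_p). Step 3 — |x − y|_2 = 2^{-4} = 1/16.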